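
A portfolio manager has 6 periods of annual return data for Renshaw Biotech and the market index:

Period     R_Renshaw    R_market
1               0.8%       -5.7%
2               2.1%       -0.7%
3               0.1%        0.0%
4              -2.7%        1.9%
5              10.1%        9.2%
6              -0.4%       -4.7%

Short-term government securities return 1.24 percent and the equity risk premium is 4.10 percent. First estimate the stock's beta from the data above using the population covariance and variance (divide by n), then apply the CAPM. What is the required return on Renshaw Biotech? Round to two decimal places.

3.63%

Mean R_i = (0.8 + 2.1 + 0.1 − 2.7 + 10.1 − 0.4) / 6 = 1.6667%
Mean R_m = (-5.7 − 0.7 + 0.0 + 1.9 + 9.2 − 4.7) / 6 = 0.0000%
Σ(R_i − R̄_i)(R_m − R̄_m) = 83.6400  ⇒  Cov = 83.6400 / 6 = 13.9400
Σ(R_m − R̄_m)² = 143.3200  ⇒  Var(R_m) = 143.3200 / 6 = 23.8867
β = Cov / Var(R_m) = 13.9400 / 23.8867 = 0.5836
E(R) = R_f + β × MRP = 1.24% + 0.5836 × 4.10% = 3.63%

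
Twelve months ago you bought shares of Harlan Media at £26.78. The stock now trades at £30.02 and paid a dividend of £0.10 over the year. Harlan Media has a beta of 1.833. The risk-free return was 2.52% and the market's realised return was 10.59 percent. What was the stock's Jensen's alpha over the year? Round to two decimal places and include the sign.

Realised HPR = (P1 + D1 − P0) / P0 = (30.02 + 0.10 − 26.78) / 26.78 = 3.34 / 26.78 = 12.4720%
MRP = 10.59% − 2.52% = 8.07%
CAPM required = R_f + β·MRP = 2.52% + 1.833 × 8.07% = 17.31231%
α = realised − required = 12.4720% − 17.31231% = -4.84%

-4.84%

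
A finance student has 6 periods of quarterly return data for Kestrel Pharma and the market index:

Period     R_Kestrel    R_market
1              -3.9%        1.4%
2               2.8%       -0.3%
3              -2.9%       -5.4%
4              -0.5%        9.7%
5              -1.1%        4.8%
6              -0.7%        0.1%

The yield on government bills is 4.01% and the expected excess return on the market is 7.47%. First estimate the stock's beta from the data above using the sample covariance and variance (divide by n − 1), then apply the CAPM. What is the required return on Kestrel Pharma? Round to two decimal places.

Mean R_i = (-3.9 + 2.8 − 2.9 − 0.5 − 1.1 − 0.7) / 6 = -1.0500%
Mean R_m = (1.4 − 0.3 − 5.4 + 9.7 + 4.8 + 0.1) / 6 = 1.7167%
Σ(R_i − R̄_i)(R_m − R̄_m) = 9.9750  ⇒  Cov = 9.9750 / 5 = 1.9950
Σ(R_m − R̄_m)² = 130.6683  ⇒  Var(R_m) = 130.6683 / 5 = 26.1337
β = Cov / Var(R_m) = 1.9950 / 26.1337 = 0.0763
E(R) = R_f + β × MRP = 4.01% + 0.0763 × 7.47% = 4.58%

4.58%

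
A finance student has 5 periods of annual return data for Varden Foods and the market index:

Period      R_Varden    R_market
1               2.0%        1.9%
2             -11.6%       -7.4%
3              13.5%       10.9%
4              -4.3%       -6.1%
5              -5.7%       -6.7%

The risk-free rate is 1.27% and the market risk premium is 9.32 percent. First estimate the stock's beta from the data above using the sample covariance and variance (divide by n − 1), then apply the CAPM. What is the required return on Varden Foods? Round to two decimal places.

Mean R_i = (2.0 − 11.6 + 13.5 − 4.3 − 5.7) / 5 = -1.2200%
Mean R_m = (1.9 − 7.4 + 10.9 − 6.1 − 6.7) / 5 = -1.4800%
Σ(R_i − R̄_i)(R_m − R̄_m) = 292.1820  ⇒  Cov = 292.1820 / 4 = 73.0455
Σ(R_m − R̄_m)² = 248.3280  ⇒  Var(R_m) = 248.3280 / 4 = 62.0820
β = Cov / Var(R_m) = 73.0455 / 62.0820 = 1.1766
E(R) = R_f + β × MRP = 1.27% + 1.1766 × 9.32% = 12.24%

12.24%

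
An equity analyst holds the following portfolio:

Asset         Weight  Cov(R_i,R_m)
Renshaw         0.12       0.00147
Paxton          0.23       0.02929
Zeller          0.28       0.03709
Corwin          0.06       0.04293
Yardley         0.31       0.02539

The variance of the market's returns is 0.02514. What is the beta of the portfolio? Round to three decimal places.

1.104

β_Renshaw = 0.00147 / 0.02514 = 0.0585
β_Paxton = 0.02929 / 0.02514 = 1.1651
β_Zeller = 0.03709 / 0.02514 = 1.4753
β_Corwin = 0.04293 / 0.02514 = 1.7076
β_Yardley = 0.02539 / 0.02514 = 1.0099
β_P = Σ w_i β_i = 0.12×0.0585 + 0.23×1.1651 + 0.28×1.4753 + 0.06×1.7076 + 0.31×1.0099 = 1.1036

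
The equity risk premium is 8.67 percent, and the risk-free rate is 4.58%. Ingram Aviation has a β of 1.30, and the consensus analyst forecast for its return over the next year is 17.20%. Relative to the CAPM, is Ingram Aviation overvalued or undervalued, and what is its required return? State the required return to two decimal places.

Undervalued; required return 15.85%

Required return = R_f + β·MRP = 4.58% + 1.30 × 8.67% = 15.85%
Forecast 17.20% > required 15.85% → the stock plots above the SML → undervalued.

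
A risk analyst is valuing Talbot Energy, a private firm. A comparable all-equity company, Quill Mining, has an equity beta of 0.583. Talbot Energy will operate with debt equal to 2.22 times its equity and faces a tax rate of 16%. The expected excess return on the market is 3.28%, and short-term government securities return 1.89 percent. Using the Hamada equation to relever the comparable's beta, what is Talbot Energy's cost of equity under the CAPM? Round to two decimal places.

7.37%

β_L = β_U × [1 + (1 − t)(D/E)] = 0.583 × [1 + (1 − 0.16) × 2.22]
    = 0.583 × [1 + 0.84 × 2.22] = 0.583 × 2.8648 = 1.6702
E(R) = R_f + β_L × MRP = 1.89% + 1.6702 × 3.28% = 7.37%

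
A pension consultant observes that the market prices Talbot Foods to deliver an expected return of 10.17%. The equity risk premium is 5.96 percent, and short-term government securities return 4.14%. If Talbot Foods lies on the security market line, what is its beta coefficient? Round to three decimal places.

1.012

β = (E(R) − R_f) / MRP = (10.17% − 4.14%) / 5.96% = 6.03% / 5.96% = 1.012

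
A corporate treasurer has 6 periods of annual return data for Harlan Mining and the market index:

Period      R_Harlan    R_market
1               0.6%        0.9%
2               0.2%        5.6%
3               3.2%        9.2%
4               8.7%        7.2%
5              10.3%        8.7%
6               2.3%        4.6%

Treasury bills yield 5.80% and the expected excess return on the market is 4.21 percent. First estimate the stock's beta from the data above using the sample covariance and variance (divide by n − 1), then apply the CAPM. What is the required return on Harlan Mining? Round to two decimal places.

9.49%

Mean R_i = (0.6 + 0.2 + 3.2 + 8.7 + 10.3 + 2.3) / 6 = 4.2167%
Mean R_m = (0.9 + 5.6 + 9.2 + 7.2 + 8.7 + 4.6) / 6 = 6.0333%
Σ(R_i − R̄_i)(R_m − R̄_m) = 41.2867  ⇒  Cov = 41.2867 / 5 = 8.2573
Σ(R_m − R̄_m)² = 47.0933  ⇒  Var(R_m) = 47.0933 / 5 = 9.4187
β = Cov / Var(R_m) = 8.2573 / 9.4187 = 0.8767
E(R) = R_f + β × MRP = 5.80% + 0.8767 × 4.21% = 9.49%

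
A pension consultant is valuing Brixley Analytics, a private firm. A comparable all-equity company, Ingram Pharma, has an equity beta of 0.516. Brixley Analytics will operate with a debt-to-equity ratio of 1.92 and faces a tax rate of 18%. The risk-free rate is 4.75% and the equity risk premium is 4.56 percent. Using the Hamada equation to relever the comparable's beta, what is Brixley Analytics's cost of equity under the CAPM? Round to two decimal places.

10.81%

β_L = β_U × [1 + (1 − t)(D/E)] = 0.516 × [1 + (1 − 0.18) × 1.92]
    = 0.516 × [1 + 0.82 × 1.92] = 0.516 × 2.5744 = 1.3284
E(R) = R_f + β_L × MRP = 4.75% + 1.3284 × 4.56% = 10.81%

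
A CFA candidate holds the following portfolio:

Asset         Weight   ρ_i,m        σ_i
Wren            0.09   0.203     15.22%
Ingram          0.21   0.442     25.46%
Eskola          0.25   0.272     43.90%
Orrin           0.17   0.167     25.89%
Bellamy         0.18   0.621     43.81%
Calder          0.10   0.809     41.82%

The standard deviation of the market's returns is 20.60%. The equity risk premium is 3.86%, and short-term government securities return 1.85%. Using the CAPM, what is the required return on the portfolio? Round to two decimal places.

4.59%

β_Wren = 0.203 × 15.22% / 20.60% = 0.1500
β_Ingram = 0.442 × 25.46% / 20.60% = 0.5463
β_Eskola = 0.272 × 43.90% / 20.60% = 0.5797
β_Orrin = 0.167 × 25.89% / 20.60% = 0.2099
β_Bellamy = 0.621 × 43.81% / 20.60% = 1.3207
β_Calder = 0.809 × 41.82% / 20.60% = 1.6423
β_P = Σ w_i β_i = 0.09×0.1500 + 0.21×0.5463 + 0.25×0.5797 + 0.17×0.2099 + 0.18×1.3207 + 0.10×1.6423 = 0.7108
E(R_P) = R_f + β_P × MRP = 1.85% + 0.7108 × 3.86% = 4.59%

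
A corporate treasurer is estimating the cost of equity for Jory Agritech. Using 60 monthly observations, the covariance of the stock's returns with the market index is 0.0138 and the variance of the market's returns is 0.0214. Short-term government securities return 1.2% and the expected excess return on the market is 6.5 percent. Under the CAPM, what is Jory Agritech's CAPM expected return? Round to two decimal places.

β = Cov(R_i, R_m) / Var(R_m) = 0.0138 / 0.0214 = 0.6449
E(R) = R_f + β × MRP = 1.2% + 0.6449 × 6.5% = 5.39%

5.39%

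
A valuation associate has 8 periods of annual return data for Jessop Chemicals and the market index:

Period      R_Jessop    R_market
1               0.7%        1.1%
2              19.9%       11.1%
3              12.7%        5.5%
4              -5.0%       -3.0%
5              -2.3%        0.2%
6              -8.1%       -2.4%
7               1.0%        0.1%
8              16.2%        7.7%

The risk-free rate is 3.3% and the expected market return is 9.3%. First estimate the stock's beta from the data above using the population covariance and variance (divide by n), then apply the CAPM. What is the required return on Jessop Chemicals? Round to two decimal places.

Mean R_i = (0.7 + 19.9 + 12.7 − 5.0 − 2.3 − 8.1 + 1.0 + 16.2) / 8 = 4.3875%
Mean R_m = (1.1 + 11.1 + 5.5 − 3.0 + 0.2 − 2.4 + 0.1 + 7.7) / 8 = 2.5375%
Σ(R_i − R̄_i)(R_m − R̄_m) = 361.2638  ⇒  Cov = 361.2638 / 8 = 45.1580
Σ(R_m − R̄_m)² = 177.2588  ⇒  Var(R_m) = 177.2588 / 8 = 22.1574
β = Cov / Var(R_m) = 45.1580 / 22.1574 = 2.0381
MRP = 9.3% − 3.3% = 6.00%
E(R) = R_f + β × MRP = 3.3% + 2.0381 × 6.0% = 15.53%

15.53%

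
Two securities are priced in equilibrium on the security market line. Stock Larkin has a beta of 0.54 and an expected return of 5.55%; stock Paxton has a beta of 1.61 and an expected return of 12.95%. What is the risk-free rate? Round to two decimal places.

1.82%

Both satisfy E(R) = R_f + β·MRP, so the slope of the SML is
MRP = (12.95% − 5.55%) / (1.61 − 0.54) = 7.40% / 1.07 = 6.9159%
R_f = E(R_Larkin) − β_Larkin·MRP = 5.55% − 0.54 × 6.9159% = 1.8154%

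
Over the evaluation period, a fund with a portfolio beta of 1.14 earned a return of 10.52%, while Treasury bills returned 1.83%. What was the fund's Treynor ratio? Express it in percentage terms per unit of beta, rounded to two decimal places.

7.62%

Treynor = (R_P − R_f) / β_P = (10.52% − 1.83%) / 1.1400 = 8.69% / 1.1400 = 7.62%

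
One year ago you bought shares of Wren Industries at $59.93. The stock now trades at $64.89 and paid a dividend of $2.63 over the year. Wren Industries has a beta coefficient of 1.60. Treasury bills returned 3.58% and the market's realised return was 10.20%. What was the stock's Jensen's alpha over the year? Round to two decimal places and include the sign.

-1.51%

Realised HPR = (P1 + D1 − P0) / P0 = (64.89 + 2.63 − 59.93) / 59.93 = 7.59 / 59.93 = 12.6648%
MRP = 10.20% − 3.58% = 6.62%
CAPM required = R_f + β·MRP = 3.58% + 1.60 × 6.62% = 14.1720%
α = realised − required = 12.6648% − 14.1720% = -1.51%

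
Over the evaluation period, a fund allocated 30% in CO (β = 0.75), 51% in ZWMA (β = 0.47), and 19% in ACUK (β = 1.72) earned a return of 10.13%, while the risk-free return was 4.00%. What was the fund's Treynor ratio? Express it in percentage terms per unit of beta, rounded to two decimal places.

β_P = 0.30×0.75 + 0.51×0.47 + 0.19×1.72 = 0.7915
Treynor = (R_P − R_f) / β_P = (10.13% − 4.00%) / 0.7915 = 6.13% / 0.7915 = 7.74%

7.74%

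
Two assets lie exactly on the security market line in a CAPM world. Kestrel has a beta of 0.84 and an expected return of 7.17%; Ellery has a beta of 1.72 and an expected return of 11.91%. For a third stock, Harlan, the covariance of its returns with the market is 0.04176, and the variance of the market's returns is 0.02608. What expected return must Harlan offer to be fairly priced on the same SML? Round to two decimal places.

11.27%

MRP = (11.91% − 7.17%) / (1.72 − 0.84) = 5.3864%
R_f = 7.17% − 0.84 × 5.3864% = 2.6454%
β_Harlan = Cov / Var(R_m) = 0.04176 / 0.02608 = 1.6012
E(R_Harlan) = R_f + β × MRP = 2.6454% + 1.6012 × 5.3864% = 11.27%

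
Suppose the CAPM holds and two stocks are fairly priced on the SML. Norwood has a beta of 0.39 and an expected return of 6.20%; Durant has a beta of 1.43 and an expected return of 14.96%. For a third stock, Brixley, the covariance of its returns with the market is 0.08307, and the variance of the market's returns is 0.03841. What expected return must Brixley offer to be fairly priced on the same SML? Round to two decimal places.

MRP = (14.96% − 6.20%) / (1.43 − 0.39) = 8.4231%
R_f = 6.20% − 0.39 × 8.4231% = 2.9150%
β_Brixley = Cov / Var(R_m) = 0.08307 / 0.03841 = 2.1627
E(R_Brixley) = R_f + β × MRP = 2.9150% + 2.1627 × 8.4231% = 21.13%

21.13%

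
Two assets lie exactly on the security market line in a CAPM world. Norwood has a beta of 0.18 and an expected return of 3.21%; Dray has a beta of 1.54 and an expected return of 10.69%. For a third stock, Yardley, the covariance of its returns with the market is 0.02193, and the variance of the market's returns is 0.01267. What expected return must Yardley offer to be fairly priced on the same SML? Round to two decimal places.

MRP = (10.69% − 3.21%) / (1.54 − 0.18) = 5.5000%
R_f = 3.21% − 0.18 × 5.5000% = 2.2200%
β_Yardley = Cov / Var(R_m) = 0.02193 / 0.01267 = 1.7309
E(R_Yardley) = R_f + β × MRP = 2.2200% + 1.7309 × 5.5000% = 11.74%

11.74%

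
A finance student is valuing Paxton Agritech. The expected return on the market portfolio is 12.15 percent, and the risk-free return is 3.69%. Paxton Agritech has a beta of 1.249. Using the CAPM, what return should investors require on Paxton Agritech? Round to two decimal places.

Market risk premium = E(R_m) − R_f = 12.15% − 3.69% = 8.46%
E(R) = R_f + β × MRP = 3.69% + 1.249 × 8.46% = 14.26%

14.26%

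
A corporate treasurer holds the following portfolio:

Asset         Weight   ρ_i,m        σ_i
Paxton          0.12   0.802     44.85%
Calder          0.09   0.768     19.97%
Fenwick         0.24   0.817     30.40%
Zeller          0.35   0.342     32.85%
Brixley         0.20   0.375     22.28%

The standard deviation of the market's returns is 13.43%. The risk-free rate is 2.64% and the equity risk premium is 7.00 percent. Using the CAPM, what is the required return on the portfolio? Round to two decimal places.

β_Paxton = 0.802 × 44.85% / 13.43% = 2.6783
β_Calder = 0.768 × 19.97% / 13.43% = 1.1420
β_Fenwick = 0.817 × 30.40% / 13.43% = 1.8494
β_Zeller = 0.342 × 32.85% / 13.43% = 0.8365
β_Brixley = 0.375 × 22.28% / 13.43% = 0.6221
β_P = Σ w_i β_i = 0.12×2.6783 + 0.09×1.1420 + 0.24×1.8494 + 0.35×0.8365 + 0.20×0.6221 = 1.2852
E(R_P) = R_f + β_P × MRP = 2.64% + 1.2852 × 7.00% = 11.64%

11.64%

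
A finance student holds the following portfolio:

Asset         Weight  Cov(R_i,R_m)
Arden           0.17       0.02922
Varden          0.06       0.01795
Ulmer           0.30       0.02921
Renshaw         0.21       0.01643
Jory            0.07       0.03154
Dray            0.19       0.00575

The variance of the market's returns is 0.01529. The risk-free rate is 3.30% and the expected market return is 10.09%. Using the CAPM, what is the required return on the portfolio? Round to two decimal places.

12.87%

β_Arden = 0.02922 / 0.01529 = 1.9111
β_Varden = 0.01795 / 0.01529 = 1.1740
β_Ulmer = 0.02921 / 0.01529 = 1.9104
β_Renshaw = 0.01643 / 0.01529 = 1.0746
β_Jory = 0.03154 / 0.01529 = 2.0628
β_Dray = 0.00575 / 0.01529 = 0.3761
β_P = Σ w_i β_i = 0.17×1.9111 + 0.06×1.1740 + 0.30×1.9104 + 0.21×1.0746 + 0.07×2.0628 + 0.19×0.3761 = 1.4100
MRP = 10.09% − 3.30% = 6.79%
E(R_P) = R_f + β_P × MRP = 3.30% + 1.4100 × 6.79% = 12.87%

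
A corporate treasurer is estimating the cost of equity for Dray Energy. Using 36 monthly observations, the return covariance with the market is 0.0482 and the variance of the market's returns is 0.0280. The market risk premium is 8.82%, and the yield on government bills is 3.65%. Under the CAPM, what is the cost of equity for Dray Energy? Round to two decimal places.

β = Cov(R_i, R_m) / Var(R_m) = 0.0482 / 0.0280 = 1.7214
E(R) = R_f + β × MRP = 3.65% + 1.7214 × 8.82% = 18.83%

18.83%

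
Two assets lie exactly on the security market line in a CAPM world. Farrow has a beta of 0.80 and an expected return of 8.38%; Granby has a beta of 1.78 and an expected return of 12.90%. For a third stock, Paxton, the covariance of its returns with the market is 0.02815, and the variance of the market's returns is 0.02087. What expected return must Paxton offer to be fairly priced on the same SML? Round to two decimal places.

MRP = (12.90% − 8.38%) / (1.78 − 0.80) = 4.6122%
R_f = 8.38% − 0.80 × 4.6122% = 4.6902%
β_Paxton = Cov / Var(R_m) = 0.02815 / 0.02087 = 1.3488
E(R_Paxton) = R_f + β × MRP = 4.6902% + 1.3488 × 4.6122% = 10.91%

10.91%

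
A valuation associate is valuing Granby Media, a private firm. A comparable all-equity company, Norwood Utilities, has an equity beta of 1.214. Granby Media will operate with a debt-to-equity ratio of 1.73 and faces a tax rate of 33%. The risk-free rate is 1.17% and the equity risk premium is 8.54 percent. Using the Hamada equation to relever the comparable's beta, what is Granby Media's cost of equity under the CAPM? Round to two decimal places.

β_L = β_U × [1 + (1 − t)(D/E)] = 1.214 × [1 + (1 − 0.33) × 1.73]
    = 1.214 × [1 + 0.67 × 1.73] = 1.214 × 2.1591 = 2.6211
E(R) = R_f + β_L × MRP = 1.17% + 2.6211 × 8.54% = 23.55%

23.55%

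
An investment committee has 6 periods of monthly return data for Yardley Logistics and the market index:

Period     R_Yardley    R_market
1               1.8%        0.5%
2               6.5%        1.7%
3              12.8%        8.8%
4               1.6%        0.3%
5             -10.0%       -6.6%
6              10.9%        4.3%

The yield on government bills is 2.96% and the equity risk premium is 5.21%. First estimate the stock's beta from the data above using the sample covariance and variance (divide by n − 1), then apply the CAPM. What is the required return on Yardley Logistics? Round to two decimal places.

Mean R_i = (1.8 + 6.5 + 12.8 + 1.6 − 10.0 + 10.9) / 6 = 3.9333%
Mean R_m = (0.5 + 1.7 + 8.8 + 0.3 − 6.6 + 4.3) / 6 = 1.5000%
Σ(R_i − R̄_i)(R_m − R̄_m) = 202.5400  ⇒  Cov = 202.5400 / 5 = 40.5080
Σ(R_m − R̄_m)² = 129.2200  ⇒  Var(R_m) = 129.2200 / 5 = 25.8440
β = Cov / Var(R_m) = 40.5080 / 25.8440 = 1.5674
E(R) = R_f + β × MRP = 2.96% + 1.5674 × 5.21% = 11.13%

11.13%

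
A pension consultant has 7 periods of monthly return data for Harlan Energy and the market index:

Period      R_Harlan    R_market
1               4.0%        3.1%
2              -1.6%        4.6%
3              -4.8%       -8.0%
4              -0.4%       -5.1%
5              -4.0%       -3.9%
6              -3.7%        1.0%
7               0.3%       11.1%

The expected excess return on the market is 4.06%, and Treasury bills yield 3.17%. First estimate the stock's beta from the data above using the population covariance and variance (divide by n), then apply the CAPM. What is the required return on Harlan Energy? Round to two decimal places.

Mean R_i = (4.0 − 1.6 − 4.8 − 0.4 − 4.0 − 3.7 + 0.3) / 7 = -1.4571%
Mean R_m = (3.1 + 4.6 − 8.0 − 5.1 − 3.9 + 1.0 + 11.1) / 7 = 0.4000%
Σ(R_i − R̄_i)(R_m − R̄_m) = 64.7900  ⇒  Cov = 64.7900 / 7 = 9.2557
Σ(R_m − R̄_m)² = 259.0800  ⇒  Var(R_m) = 259.0800 / 7 = 37.0114
β = Cov / Var(R_m) = 9.2557 / 37.0114 = 0.2501
E(R) = R_f + β × MRP = 3.17% + 0.2501 × 4.06% = 4.19%

4.19%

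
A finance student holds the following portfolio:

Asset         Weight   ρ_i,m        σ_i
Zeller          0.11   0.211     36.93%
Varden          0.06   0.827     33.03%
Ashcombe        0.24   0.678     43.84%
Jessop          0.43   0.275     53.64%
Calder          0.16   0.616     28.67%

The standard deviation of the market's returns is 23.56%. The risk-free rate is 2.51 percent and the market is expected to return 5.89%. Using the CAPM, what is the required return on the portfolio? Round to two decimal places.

β_Zeller = 0.211 × 36.93% / 23.56% = 0.3307
β_Varden = 0.827 × 33.03% / 23.56% = 1.1594
β_Ashcombe = 0.678 × 43.84% / 23.56% = 1.2616
β_Jessop = 0.275 × 53.64% / 23.56% = 0.6261
β_Calder = 0.616 × 28.67% / 23.56% = 0.7496
β_P = Σ w_i β_i = 0.11×0.3307 + 0.06×1.1594 + 0.24×1.2616 + 0.43×0.6261 + 0.16×0.7496 = 0.7979
MRP = 5.89% − 2.51% = 3.38%
E(R_P) = R_f + β_P × MRP = 2.51% + 0.7979 × 3.38% = 5.21%

5.21%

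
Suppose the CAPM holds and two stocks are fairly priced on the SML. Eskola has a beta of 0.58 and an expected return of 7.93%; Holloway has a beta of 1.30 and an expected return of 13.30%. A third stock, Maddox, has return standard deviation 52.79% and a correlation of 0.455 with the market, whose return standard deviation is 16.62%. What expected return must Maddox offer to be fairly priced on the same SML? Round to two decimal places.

MRP = (13.30% − 7.93%) / (1.30 − 0.58) = 7.4583%
R_f = 7.93% − 0.58 × 7.4583% = 3.6042%
β_Maddox = ρ·σ_i/σ_m = 0.455 × 52.79 / 16.62 = 1.4452
E(R_Maddox) = R_f + β × MRP = 3.6042% + 1.4452 × 7.4583% = 14.38%

14.38%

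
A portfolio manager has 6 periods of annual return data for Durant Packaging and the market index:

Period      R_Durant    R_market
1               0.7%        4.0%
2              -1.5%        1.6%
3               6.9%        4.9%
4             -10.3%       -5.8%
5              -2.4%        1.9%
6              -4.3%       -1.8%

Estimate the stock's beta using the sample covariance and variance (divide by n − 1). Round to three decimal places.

Mean R_i = (0.7 − 1.5 + 6.9 − 10.3 − 2.4 − 4.3) / 6 = -1.8167%
Mean R_m = (4.0 + 1.6 + 4.9 − 5.8 + 1.9 − 1.8) / 6 = 0.8000%
Σ(R_i − R̄_i)(R_m − R̄_m) = 105.8500  ⇒  Cov = 105.8500 / 5 = 21.1700
Σ(R_m − R̄_m)² = 79.2200  ⇒  Var(R_m) = 79.2200 / 5 = 15.8440
β = Cov / Var(R_m) = 21.1700 / 15.8440 = 1.3362

1.336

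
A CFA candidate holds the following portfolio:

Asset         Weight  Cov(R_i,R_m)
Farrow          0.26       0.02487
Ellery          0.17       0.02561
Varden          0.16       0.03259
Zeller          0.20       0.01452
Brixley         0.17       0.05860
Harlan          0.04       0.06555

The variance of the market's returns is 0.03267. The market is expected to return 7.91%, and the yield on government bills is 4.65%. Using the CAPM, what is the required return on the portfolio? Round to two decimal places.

7.80%

β_Farrow = 0.02487 / 0.03267 = 0.7612
β_Ellery = 0.02561 / 0.03267 = 0.7839
β_Varden = 0.03259 / 0.03267 = 0.9976
β_Zeller = 0.01452 / 0.03267 = 0.4444
β_Brixley = 0.05860 / 0.03267 = 1.7937
β_Harlan = 0.06555 / 0.03267 = 2.0064
β_P = Σ w_i β_i = 0.26×0.7612 + 0.17×0.7839 + 0.16×0.9976 + 0.20×0.4444 + 0.17×1.7937 + 0.04×2.0064 = 0.9649
MRP = 7.91% − 4.65% = 3.26%
E(R_P) = R_f + β_P × MRP = 4.65% + 0.9649 × 3.26% = 7.80%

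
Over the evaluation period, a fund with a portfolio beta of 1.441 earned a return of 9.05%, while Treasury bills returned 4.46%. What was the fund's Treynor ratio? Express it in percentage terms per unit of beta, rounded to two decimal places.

Treynor = (R_P − R_f) / β_P = (9.05% − 4.46%) / 1.4410 = 4.59% / 1.4410 = 3.19%

3.19%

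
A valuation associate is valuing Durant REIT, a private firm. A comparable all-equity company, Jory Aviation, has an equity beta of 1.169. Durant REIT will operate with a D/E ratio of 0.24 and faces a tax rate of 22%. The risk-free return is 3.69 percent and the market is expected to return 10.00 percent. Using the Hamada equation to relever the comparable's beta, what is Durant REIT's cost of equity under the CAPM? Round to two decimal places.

β_L = β_U × [1 + (1 − t)(D/E)] = 1.169 × [1 + (1 − 0.22) × 0.24]
    = 1.169 × [1 + 0.78 × 0.24] = 1.169 × 1.1872 = 1.3878
MRP = 10.00% − 3.69% = 6.31%
E(R) = R_f + β_L × MRP = 3.69% + 1.3878 × 6.31% = 12.45%

12.45%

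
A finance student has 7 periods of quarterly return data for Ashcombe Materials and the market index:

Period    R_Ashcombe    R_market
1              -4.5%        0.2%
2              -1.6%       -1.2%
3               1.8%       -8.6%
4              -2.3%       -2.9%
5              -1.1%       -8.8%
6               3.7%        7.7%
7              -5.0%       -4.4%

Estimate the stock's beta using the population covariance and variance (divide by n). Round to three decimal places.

0.151

Mean R_i = (-4.5 − 1.6 + 1.8 − 2.3 − 1.1 + 3.7 − 5.0) / 7 = -1.2857%
Mean R_m = (0.2 − 1.2 − 8.6 − 2.9 − 8.8 + 7.7 − 4.4) / 7 = -2.5714%
Σ(R_i − R̄_i)(R_m − R̄_m) = 29.2371  ⇒  Cov = 29.2371 / 7 = 4.1767
Σ(R_m − R̄_m)² = 193.6543  ⇒  Var(R_m) = 193.6543 / 7 = 27.6649
β = Cov / Var(R_m) = 4.1767 / 27.6649 = 0.1510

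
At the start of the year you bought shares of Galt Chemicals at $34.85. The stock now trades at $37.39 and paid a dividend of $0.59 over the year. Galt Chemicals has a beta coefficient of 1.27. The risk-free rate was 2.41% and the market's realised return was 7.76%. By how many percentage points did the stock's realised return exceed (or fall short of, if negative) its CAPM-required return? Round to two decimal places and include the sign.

Realised HPR = (P1 + D1 − P0) / P0 = (37.39 + 0.59 − 34.85) / 34.85 = 3.13 / 34.85 = 8.9813%
MRP = 7.76% − 2.41% = 5.35%
CAPM required = R_f + β·MRP = 2.41% + 1.27 × 5.35% = 9.2045%
α = realised − required = 8.9813% − 9.2045% = -0.22%

-0.22%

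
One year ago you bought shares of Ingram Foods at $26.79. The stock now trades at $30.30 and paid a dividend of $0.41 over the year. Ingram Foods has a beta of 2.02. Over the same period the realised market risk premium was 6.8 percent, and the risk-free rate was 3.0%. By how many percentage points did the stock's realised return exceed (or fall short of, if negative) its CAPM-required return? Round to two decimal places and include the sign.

-2.10%

Realised HPR = (P1 + D1 − P0) / P0 = (30.30 + 0.41 − 26.79) / 26.79 = 3.92 / 26.79 = 14.6323%
CAPM required = R_f + β·MRP = 3.0% + 2.02 × 6.8% = 16.7360%
α = realised − required = 14.6323% − 16.7360% = -2.10%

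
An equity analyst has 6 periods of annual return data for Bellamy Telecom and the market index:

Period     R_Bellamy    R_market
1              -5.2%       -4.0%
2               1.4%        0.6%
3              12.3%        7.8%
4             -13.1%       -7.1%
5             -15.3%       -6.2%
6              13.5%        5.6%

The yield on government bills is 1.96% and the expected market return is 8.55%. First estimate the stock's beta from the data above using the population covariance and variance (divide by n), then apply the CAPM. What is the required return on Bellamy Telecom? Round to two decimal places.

Mean R_i = (-5.2 + 1.4 + 12.3 − 13.1 − 15.3 + 13.5) / 6 = -1.0667%
Mean R_m = (-4.0 + 0.6 + 7.8 − 7.1 − 6.2 + 5.6) / 6 = -0.5500%
Σ(R_i − R̄_i)(R_m − R̄_m) = 377.5300  ⇒  Cov = 377.5300 / 6 = 62.9217
Σ(R_m − R̄_m)² = 195.5950  ⇒  Var(R_m) = 195.5950 / 6 = 32.5992
β = Cov / Var(R_m) = 62.9217 / 32.5992 = 1.9302
MRP = 8.55% − 1.96% = 6.59%
E(R) = R_f + β × MRP = 1.96% + 1.9302 × 6.59% = 14.68%

14.68%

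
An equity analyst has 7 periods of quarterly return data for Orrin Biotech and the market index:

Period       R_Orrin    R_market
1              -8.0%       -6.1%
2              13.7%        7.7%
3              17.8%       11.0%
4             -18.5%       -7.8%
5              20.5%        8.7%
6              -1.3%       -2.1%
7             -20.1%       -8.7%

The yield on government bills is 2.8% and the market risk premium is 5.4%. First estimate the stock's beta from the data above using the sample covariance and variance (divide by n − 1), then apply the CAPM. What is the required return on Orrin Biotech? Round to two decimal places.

Mean R_i = (-8.0 + 13.7 + 17.8 − 18.5 + 20.5 − 1.3 − 20.1) / 7 = 0.5857%
Mean R_m = (-6.1 + 7.7 + 11.0 − 7.8 + 8.7 − 2.1 − 8.7) / 7 = 0.3857%
Σ(R_i − R̄_i)(R_m − R̄_m) = 848.7586  ⇒  Cov = 848.7586 / 6 = 141.4598
Σ(R_m − R̄_m)² = 433.0886  ⇒  Var(R_m) = 433.0886 / 6 = 72.1814
β = Cov / Var(R_m) = 141.4598 / 72.1814 = 1.9598
E(R) = R_f + β × MRP = 2.8% + 1.9598 × 5.4% = 13.38%

13.38%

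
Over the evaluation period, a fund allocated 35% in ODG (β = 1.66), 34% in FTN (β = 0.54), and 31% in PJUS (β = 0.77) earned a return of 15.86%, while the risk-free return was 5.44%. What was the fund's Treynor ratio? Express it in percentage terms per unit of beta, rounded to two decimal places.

10.39%

β_P = 0.35×1.66 + 0.34×0.54 + 0.31×0.77 = 1.0033
Treynor = (R_P − R_f) / β_P = (15.86% − 5.44%) / 1.0033 = 10.42% / 1.0033 = 10.39%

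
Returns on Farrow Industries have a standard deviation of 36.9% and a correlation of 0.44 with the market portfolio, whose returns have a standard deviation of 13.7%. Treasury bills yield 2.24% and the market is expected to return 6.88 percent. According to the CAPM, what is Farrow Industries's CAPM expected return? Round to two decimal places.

7.74%

β = ρ × σ_i / σ_m = 0.44 × 36.9% / 13.7% = 1.1851
MRP = 6.88% − 2.24% = 4.64%
E(R) = 2.24% + 1.1851 × 4.64% = 7.74%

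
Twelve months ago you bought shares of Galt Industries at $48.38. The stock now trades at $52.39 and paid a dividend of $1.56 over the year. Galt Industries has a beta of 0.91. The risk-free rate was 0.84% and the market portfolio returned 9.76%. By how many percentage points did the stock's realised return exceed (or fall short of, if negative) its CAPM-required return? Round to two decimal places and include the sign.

+2.56%

Realised HPR = (P1 + D1 − P0) / P0 = (52.39 + 1.56 − 48.38) / 48.38 = 5.57 / 48.38 = 11.5130%
MRP = 9.76% − 0.84% = 8.92%
CAPM required = R_f + β·MRP = 0.84% + 0.91 × 8.92% = 8.9572%
α = realised − required = 11.5130% − 8.9572% = +2.56%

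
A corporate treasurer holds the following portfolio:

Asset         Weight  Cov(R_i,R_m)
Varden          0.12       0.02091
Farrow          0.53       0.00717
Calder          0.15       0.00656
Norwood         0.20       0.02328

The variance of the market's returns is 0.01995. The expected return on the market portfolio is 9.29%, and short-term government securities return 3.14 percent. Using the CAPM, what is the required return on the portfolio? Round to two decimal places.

β_Varden = 0.02091 / 0.01995 = 1.0481
β_Farrow = 0.00717 / 0.01995 = 0.3594
β_Calder = 0.00656 / 0.01995 = 0.3288
β_Norwood = 0.02328 / 0.01995 = 1.1669
β_P = Σ w_i β_i = 0.12×1.0481 + 0.53×0.3594 + 0.15×0.3288 + 0.20×1.1669 = 0.5990
MRP = 9.29% − 3.14% = 6.15%
E(R_P) = R_f + β_P × MRP = 3.14% + 0.5990 × 6.15% = 6.82%

6.82%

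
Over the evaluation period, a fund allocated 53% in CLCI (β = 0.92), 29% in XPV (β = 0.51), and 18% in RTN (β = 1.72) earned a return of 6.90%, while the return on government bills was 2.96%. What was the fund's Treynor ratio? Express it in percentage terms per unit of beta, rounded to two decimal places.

4.17%

β_P = 0.53×0.92 + 0.29×0.51 + 0.18×1.72 = 0.9451
Treynor = (R_P − R_f) / β_P = (6.90% − 2.96%) / 0.9451 = 3.94% / 0.9451 = 4.17%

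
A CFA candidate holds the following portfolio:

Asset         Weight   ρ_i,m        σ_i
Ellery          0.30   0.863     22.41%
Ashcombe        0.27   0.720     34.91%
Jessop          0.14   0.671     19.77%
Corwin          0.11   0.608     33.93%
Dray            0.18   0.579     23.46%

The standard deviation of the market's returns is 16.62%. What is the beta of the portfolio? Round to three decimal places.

β_Ellery = 0.863 × 22.41% / 16.62% = 1.1636
β_Ashcombe = 0.720 × 34.91% / 16.62% = 1.5123
β_Jessop = 0.671 × 19.77% / 16.62% = 0.7982
β_Corwin = 0.608 × 33.93% / 16.62% = 1.2412
β_Dray = 0.579 × 23.46% / 16.62% = 0.8173
β_P = Σ w_i β_i = 0.30×1.1636 + 0.27×1.5123 + 0.14×0.7982 + 0.11×1.2412 + 0.18×0.8173 = 1.1528

1.153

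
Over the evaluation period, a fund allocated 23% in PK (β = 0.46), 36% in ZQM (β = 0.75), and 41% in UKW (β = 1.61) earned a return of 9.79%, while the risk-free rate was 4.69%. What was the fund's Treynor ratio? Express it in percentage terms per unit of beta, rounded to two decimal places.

4.92%

β_P = 0.23×0.46 + 0.36×0.75 + 0.41×1.61 = 1.0359
Treynor = (R_P − R_f) / β_P = (9.79% − 4.69%) / 1.0359 = 5.10% / 1.0359 = 4.92%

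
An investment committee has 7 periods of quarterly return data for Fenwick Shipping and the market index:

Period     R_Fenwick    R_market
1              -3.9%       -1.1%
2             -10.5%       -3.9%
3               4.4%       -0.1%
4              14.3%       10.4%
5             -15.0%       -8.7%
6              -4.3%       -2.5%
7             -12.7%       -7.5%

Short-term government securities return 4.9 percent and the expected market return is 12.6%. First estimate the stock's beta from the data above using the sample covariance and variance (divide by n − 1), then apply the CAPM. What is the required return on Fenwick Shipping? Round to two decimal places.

17.14%

Mean R_i = (-3.9 − 10.5 + 4.4 + 14.3 − 15.0 − 4.3 − 12.7) / 7 = -3.9571%
Mean R_m = (-1.1 − 3.9 − 0.1 + 10.4 − 8.7 − 2.5 − 7.5) / 7 = -1.9143%
Σ(R_i − R̄_i)(R_m − R̄_m) = 376.9943  ⇒  Cov = 376.9943 / 6 = 62.8324
Σ(R_m − R̄_m)² = 237.1286  ⇒  Var(R_m) = 237.1286 / 6 = 39.5214
β = Cov / Var(R_m) = 62.8324 / 39.5214 = 1.5898
MRP = 12.6% − 4.9% = 7.70%
E(R) = R_f + β × MRP = 4.9% + 1.5898 × 7.7% = 17.14%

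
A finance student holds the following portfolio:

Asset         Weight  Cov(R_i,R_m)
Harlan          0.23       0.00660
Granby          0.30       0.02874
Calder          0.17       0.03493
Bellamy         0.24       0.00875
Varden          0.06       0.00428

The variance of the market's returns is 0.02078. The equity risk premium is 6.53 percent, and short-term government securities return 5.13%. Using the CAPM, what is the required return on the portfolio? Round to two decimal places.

β_Harlan = 0.00660 / 0.02078 = 0.3176
β_Granby = 0.02874 / 0.02078 = 1.3831
β_Calder = 0.03493 / 0.02078 = 1.6809
β_Bellamy = 0.00875 / 0.02078 = 0.4211
β_Varden = 0.00428 / 0.02078 = 0.2060
β_P = Σ w_i β_i = 0.23×0.3176 + 0.30×1.3831 + 0.17×1.6809 + 0.24×0.4211 + 0.06×0.2060 = 0.8872
E(R_P) = R_f + β_P × MRP = 5.13% + 0.8872 × 6.53% = 10.92%

10.92%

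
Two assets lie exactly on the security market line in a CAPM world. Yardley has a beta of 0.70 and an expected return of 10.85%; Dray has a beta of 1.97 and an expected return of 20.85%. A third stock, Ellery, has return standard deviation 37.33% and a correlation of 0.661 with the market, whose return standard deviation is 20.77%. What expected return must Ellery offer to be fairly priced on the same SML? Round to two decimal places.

MRP = (20.85% − 10.85%) / (1.97 − 0.70) = 7.8740%
R_f = 10.85% − 0.70 × 7.8740% = 5.3382%
β_Ellery = ρ·σ_i/σ_m = 0.661 × 37.33 / 20.77 = 1.1880
E(R_Ellery) = R_f + β × MRP = 5.3382% + 1.1880 × 7.8740% = 14.69%

14.69%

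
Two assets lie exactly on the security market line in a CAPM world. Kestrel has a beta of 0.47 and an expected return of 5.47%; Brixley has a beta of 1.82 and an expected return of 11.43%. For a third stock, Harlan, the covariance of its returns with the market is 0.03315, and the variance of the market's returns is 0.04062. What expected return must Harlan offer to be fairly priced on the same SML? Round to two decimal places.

MRP = (11.43% − 5.47%) / (1.82 − 0.47) = 4.4148%
R_f = 5.47% − 0.47 × 4.4148% = 3.3950%
β_Harlan = Cov / Var(R_m) = 0.03315 / 0.04062 = 0.8161
E(R_Harlan) = R_f + β × MRP = 3.3950% + 0.8161 × 4.4148% = 7.00%

7.00%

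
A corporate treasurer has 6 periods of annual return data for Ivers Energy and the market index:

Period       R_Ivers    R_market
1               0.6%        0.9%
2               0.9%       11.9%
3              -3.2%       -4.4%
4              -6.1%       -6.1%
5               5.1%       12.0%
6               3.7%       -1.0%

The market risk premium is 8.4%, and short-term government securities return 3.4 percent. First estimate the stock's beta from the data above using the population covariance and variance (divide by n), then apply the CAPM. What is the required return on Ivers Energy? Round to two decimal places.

Mean R_i = (0.6 + 0.9 − 3.2 − 6.1 + 5.1 + 3.7) / 6 = 0.1667%
Mean R_m = (0.9 + 11.9 − 4.4 − 6.1 + 12.0 − 1.0) / 6 = 2.2167%
Σ(R_i − R̄_i)(R_m − R̄_m) = 117.8233  ⇒  Cov = 117.8233 / 6 = 19.6372
Σ(R_m − R̄_m)² = 314.5083  ⇒  Var(R_m) = 314.5083 / 6 = 52.4181
β = Cov / Var(R_m) = 19.6372 / 52.4181 = 0.3746
E(R) = R_f + β × MRP = 3.4% + 0.3746 × 8.4% = 6.55%

6.55%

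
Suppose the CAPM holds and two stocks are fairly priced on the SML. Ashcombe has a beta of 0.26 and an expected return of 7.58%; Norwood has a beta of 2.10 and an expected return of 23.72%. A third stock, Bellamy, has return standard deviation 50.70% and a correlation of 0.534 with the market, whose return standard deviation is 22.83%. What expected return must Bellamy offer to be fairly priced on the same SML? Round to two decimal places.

MRP = (23.72% − 7.58%) / (2.10 − 0.26) = 8.7717%
R_f = 7.58% − 0.26 × 8.7717% = 5.2994%
β_Bellamy = ρ·σ_i/σ_m = 0.534 × 50.70 / 22.83 = 1.1859
E(R_Bellamy) = R_f + β × MRP = 5.2994% + 1.1859 × 8.7717% = 15.70%

15.70%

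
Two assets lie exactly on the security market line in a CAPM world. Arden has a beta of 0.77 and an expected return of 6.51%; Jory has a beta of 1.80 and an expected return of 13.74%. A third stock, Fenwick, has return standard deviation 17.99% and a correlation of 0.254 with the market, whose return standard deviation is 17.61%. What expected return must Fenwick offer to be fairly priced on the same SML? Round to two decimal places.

2.93%

MRP = (13.74% − 6.51%) / (1.80 − 0.77) = 7.0194%
R_f = 6.51% − 0.77 × 7.0194% = 1.1051%
β_Fenwick = ρ·σ_i/σ_m = 0.254 × 17.99 / 17.61 = 0.2595
E(R_Fenwick) = R_f + β × MRP = 1.1051% + 0.2595 × 7.0194% = 2.93%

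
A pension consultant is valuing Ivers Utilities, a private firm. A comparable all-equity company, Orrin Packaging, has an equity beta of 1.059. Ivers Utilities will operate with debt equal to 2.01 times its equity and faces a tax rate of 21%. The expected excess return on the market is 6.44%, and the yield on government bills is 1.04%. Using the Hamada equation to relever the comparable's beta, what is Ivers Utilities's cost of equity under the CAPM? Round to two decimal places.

18.69%

β_L = β_U × [1 + (1 − t)(D/E)] = 1.059 × [1 + (1 − 0.21) × 2.01]
    = 1.059 × [1 + 0.79 × 2.01] = 1.059 × 2.5879 = 2.7406
E(R) = R_f + β_L × MRP = 1.04% + 2.7406 × 6.44% = 18.69%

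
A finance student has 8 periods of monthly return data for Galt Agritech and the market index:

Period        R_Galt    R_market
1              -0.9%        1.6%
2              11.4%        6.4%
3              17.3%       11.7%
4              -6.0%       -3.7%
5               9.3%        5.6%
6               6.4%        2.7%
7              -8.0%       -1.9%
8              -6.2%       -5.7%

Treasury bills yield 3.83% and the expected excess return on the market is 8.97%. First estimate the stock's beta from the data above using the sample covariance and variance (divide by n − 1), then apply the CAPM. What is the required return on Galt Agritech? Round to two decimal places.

Mean R_i = (-0.9 + 11.4 + 17.3 − 6.0 + 9.3 + 6.4 − 8.0 − 6.2) / 8 = 2.9125%
Mean R_m = (1.6 + 6.4 + 11.7 − 3.7 + 5.6 + 2.7 − 1.9 − 5.7) / 8 = 2.0875%
Σ(R_i − R̄_i)(R_m − R̄_m) = 367.3913  ⇒  Cov = 367.3913 / 7 = 52.4845
Σ(R_m − R̄_m)² = 233.9888  ⇒  Var(R_m) = 233.9888 / 7 = 33.4270
β = Cov / Var(R_m) = 52.4845 / 33.4270 = 1.5701
E(R) = R_f + β × MRP = 3.83% + 1.5701 × 8.97% = 17.91%

17.91%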